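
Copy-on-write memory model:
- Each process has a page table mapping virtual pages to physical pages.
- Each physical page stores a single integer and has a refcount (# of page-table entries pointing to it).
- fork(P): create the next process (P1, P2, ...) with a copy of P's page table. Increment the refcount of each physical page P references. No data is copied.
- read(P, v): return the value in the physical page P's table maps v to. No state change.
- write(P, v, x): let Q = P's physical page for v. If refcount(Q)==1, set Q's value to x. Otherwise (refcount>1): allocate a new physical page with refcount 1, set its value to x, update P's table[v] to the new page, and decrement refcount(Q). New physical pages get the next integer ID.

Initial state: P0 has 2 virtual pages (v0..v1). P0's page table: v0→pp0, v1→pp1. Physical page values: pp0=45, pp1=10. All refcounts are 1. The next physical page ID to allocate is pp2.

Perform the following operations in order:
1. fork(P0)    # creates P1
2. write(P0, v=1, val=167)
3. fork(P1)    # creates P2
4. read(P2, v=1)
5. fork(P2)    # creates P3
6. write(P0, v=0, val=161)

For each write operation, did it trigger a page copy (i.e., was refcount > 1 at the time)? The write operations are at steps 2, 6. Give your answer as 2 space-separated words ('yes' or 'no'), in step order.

Op 1: fork(P0) -> P1. 2 ppages; refcounts: pp0:2 pp1:2
Op 2: write(P0, v1, 167). refcount(pp1)=2>1 -> COPY to pp2. 3 ppages; refcounts: pp0:2 pp1:1 pp2:1
Op 3: fork(P1) -> P2. 3 ppages; refcounts: pp0:3 pp1:2 pp2:1
Op 4: read(P2, v1) -> 10. No state change.
Op 5: fork(P2) -> P3. 3 ppages; refcounts: pp0:4 pp1:3 pp2:1
Op 6: write(P0, v0, 161). refcount(pp0)=4>1 -> COPY to pp3. 4 ppages; refcounts: pp0:3 pp1:3 pp2:1 pp3:1

yes yes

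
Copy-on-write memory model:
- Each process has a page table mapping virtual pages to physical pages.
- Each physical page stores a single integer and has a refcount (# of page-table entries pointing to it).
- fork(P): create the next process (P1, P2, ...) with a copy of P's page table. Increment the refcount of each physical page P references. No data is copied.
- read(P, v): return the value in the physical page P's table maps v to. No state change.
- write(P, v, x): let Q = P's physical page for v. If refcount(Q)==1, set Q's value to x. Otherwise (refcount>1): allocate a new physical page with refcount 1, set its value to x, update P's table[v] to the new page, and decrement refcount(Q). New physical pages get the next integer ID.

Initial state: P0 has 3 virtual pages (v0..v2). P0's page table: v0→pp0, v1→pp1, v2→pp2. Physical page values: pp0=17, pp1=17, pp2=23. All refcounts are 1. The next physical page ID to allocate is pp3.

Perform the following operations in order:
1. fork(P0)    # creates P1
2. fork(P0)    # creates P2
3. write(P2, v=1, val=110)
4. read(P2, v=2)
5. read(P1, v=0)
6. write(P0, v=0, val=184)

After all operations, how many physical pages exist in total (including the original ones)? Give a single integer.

Op 1: fork(P0) -> P1. 3 ppages; refcounts: pp0:2 pp1:2 pp2:2
Op 2: fork(P0) -> P2. 3 ppages; refcounts: pp0:3 pp1:3 pp2:3
Op 3: write(P2, v1, 110). refcount(pp1)=3>1 -> COPY to pp3. 4 ppages; refcounts: pp0:3 pp1:2 pp2:3 pp3:1
Op 4: read(P2, v2) -> 23. No state change.
Op 5: read(P1, v0) -> 17. No state change.
Op 6: write(P0, v0, 184). refcount(pp0)=3>1 -> COPY to pp4. 5 ppages; refcounts: pp0:2 pp1:2 pp2:3 pp3:1 pp4:1

Answer: 5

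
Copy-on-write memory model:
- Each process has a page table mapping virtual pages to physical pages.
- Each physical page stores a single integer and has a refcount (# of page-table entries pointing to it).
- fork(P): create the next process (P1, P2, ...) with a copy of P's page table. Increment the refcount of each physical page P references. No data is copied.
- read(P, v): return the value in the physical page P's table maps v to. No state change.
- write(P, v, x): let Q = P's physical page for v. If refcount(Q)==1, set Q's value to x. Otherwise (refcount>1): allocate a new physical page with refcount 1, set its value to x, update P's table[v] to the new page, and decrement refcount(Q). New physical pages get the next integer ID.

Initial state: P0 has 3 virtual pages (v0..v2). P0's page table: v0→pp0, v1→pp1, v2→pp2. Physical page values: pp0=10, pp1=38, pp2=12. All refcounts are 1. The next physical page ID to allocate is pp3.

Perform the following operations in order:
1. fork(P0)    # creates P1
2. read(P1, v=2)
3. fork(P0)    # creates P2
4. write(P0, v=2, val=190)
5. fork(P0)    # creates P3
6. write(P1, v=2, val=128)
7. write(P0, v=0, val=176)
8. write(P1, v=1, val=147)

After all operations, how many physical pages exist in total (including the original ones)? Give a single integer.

Answer: 7

Derivation:
Op 1: fork(P0) -> P1. 3 ppages; refcounts: pp0:2 pp1:2 pp2:2
Op 2: read(P1, v2) -> 12. No state change.
Op 3: fork(P0) -> P2. 3 ppages; refcounts: pp0:3 pp1:3 pp2:3
Op 4: write(P0, v2, 190). refcount(pp2)=3>1 -> COPY to pp3. 4 ppages; refcounts: pp0:3 pp1:3 pp2:2 pp3:1
Op 5: fork(P0) -> P3. 4 ppages; refcounts: pp0:4 pp1:4 pp2:2 pp3:2
Op 6: write(P1, v2, 128). refcount(pp2)=2>1 -> COPY to pp4. 5 ppages; refcounts: pp0:4 pp1:4 pp2:1 pp3:2 pp4:1
Op 7: write(P0, v0, 176). refcount(pp0)=4>1 -> COPY to pp5. 6 ppages; refcounts: pp0:3 pp1:4 pp2:1 pp3:2 pp4:1 pp5:1
Op 8: write(P1, v1, 147). refcount(pp1)=4>1 -> COPY to pp6. 7 ppages; refcounts: pp0:3 pp1:3 pp2:1 pp3:2 pp4:1 pp5:1 pp6:1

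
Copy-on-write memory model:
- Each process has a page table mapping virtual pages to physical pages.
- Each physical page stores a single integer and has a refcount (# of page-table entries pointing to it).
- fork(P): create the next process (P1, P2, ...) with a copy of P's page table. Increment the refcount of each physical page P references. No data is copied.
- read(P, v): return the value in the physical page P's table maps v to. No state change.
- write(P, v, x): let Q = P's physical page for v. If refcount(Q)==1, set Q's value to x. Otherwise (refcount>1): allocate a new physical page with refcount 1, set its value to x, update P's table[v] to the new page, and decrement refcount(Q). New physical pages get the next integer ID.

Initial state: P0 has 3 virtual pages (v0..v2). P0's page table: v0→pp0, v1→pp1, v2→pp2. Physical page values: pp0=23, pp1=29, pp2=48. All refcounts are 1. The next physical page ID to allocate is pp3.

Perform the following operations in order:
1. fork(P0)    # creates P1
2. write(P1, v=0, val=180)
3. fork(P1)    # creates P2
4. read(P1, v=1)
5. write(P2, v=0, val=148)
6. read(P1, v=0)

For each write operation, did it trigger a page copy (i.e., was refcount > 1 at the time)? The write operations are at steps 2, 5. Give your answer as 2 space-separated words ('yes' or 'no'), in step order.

Op 1: fork(P0) -> P1. 3 ppages; refcounts: pp0:2 pp1:2 pp2:2
Op 2: write(P1, v0, 180). refcount(pp0)=2>1 -> COPY to pp3. 4 ppages; refcounts: pp0:1 pp1:2 pp2:2 pp3:1
Op 3: fork(P1) -> P2. 4 ppages; refcounts: pp0:1 pp1:3 pp2:3 pp3:2
Op 4: read(P1, v1) -> 29. No state change.
Op 5: write(P2, v0, 148). refcount(pp3)=2>1 -> COPY to pp4. 5 ppages; refcounts: pp0:1 pp1:3 pp2:3 pp3:1 pp4:1
Op 6: read(P1, v0) -> 180. No state change.

yes yes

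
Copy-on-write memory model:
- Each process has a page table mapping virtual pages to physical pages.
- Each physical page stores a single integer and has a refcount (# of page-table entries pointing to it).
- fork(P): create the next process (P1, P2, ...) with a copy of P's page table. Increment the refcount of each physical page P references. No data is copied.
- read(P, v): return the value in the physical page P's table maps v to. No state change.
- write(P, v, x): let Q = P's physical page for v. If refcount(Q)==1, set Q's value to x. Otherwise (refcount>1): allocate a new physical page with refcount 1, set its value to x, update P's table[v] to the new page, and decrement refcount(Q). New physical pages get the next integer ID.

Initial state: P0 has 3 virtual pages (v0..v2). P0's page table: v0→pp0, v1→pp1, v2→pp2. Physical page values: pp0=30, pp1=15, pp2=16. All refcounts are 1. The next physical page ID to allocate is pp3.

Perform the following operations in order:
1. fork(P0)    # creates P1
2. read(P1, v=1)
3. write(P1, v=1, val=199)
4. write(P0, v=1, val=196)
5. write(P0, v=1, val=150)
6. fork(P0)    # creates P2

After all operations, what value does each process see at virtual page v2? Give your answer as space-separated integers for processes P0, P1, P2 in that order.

Op 1: fork(P0) -> P1. 3 ppages; refcounts: pp0:2 pp1:2 pp2:2
Op 2: read(P1, v1) -> 15. No state change.
Op 3: write(P1, v1, 199). refcount(pp1)=2>1 -> COPY to pp3. 4 ppages; refcounts: pp0:2 pp1:1 pp2:2 pp3:1
Op 4: write(P0, v1, 196). refcount(pp1)=1 -> write in place. 4 ppages; refcounts: pp0:2 pp1:1 pp2:2 pp3:1
Op 5: write(P0, v1, 150). refcount(pp1)=1 -> write in place. 4 ppages; refcounts: pp0:2 pp1:1 pp2:2 pp3:1
Op 6: fork(P0) -> P2. 4 ppages; refcounts: pp0:3 pp1:2 pp2:3 pp3:1
P0: v2 -> pp2 = 16
P1: v2 -> pp2 = 16
P2: v2 -> pp2 = 16

Answer: 16 16 16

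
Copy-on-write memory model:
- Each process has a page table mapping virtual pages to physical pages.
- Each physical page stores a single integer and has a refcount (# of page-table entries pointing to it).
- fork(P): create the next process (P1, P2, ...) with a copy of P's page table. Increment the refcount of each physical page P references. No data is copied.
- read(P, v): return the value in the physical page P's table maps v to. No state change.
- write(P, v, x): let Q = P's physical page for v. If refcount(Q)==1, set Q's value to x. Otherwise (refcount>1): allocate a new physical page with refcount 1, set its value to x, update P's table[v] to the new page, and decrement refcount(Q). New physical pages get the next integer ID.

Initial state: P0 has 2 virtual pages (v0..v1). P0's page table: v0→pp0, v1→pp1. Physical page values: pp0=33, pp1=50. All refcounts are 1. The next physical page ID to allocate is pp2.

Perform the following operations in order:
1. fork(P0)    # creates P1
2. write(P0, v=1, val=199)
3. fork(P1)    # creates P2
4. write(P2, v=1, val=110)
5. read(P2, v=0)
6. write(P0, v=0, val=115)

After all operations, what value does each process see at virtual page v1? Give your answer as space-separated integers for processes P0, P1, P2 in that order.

Answer: 199 50 110

Derivation:
Op 1: fork(P0) -> P1. 2 ppages; refcounts: pp0:2 pp1:2
Op 2: write(P0, v1, 199). refcount(pp1)=2>1 -> COPY to pp2. 3 ppages; refcounts: pp0:2 pp1:1 pp2:1
Op 3: fork(P1) -> P2. 3 ppages; refcounts: pp0:3 pp1:2 pp2:1
Op 4: write(P2, v1, 110). refcount(pp1)=2>1 -> COPY to pp3. 4 ppages; refcounts: pp0:3 pp1:1 pp2:1 pp3:1
Op 5: read(P2, v0) -> 33. No state change.
Op 6: write(P0, v0, 115). refcount(pp0)=3>1 -> COPY to pp4. 5 ppages; refcounts: pp0:2 pp1:1 pp2:1 pp3:1 pp4:1
P0: v1 -> pp2 = 199
P1: v1 -> pp1 = 50
P2: v1 -> pp3 = 110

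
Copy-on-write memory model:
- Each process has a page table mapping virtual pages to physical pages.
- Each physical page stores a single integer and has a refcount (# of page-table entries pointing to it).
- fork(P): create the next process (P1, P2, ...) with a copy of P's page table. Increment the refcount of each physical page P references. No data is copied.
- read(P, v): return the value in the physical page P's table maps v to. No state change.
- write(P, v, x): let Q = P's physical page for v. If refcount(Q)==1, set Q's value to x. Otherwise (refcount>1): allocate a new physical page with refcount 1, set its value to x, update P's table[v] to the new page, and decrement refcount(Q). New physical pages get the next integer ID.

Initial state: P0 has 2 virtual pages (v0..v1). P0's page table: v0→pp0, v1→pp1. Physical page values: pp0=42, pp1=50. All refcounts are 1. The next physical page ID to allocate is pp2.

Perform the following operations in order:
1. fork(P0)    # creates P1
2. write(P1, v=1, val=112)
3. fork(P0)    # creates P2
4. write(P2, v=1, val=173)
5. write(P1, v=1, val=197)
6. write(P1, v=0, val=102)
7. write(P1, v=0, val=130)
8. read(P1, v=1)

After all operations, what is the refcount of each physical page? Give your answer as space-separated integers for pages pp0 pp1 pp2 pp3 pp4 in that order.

Op 1: fork(P0) -> P1. 2 ppages; refcounts: pp0:2 pp1:2
Op 2: write(P1, v1, 112). refcount(pp1)=2>1 -> COPY to pp2. 3 ppages; refcounts: pp0:2 pp1:1 pp2:1
Op 3: fork(P0) -> P2. 3 ppages; refcounts: pp0:3 pp1:2 pp2:1
Op 4: write(P2, v1, 173). refcount(pp1)=2>1 -> COPY to pp3. 4 ppages; refcounts: pp0:3 pp1:1 pp2:1 pp3:1
Op 5: write(P1, v1, 197). refcount(pp2)=1 -> write in place. 4 ppages; refcounts: pp0:3 pp1:1 pp2:1 pp3:1
Op 6: write(P1, v0, 102). refcount(pp0)=3>1 -> COPY to pp4. 5 ppages; refcounts: pp0:2 pp1:1 pp2:1 pp3:1 pp4:1
Op 7: write(P1, v0, 130). refcount(pp4)=1 -> write in place. 5 ppages; refcounts: pp0:2 pp1:1 pp2:1 pp3:1 pp4:1
Op 8: read(P1, v1) -> 197. No state change.

Answer: 2 1 1 1 1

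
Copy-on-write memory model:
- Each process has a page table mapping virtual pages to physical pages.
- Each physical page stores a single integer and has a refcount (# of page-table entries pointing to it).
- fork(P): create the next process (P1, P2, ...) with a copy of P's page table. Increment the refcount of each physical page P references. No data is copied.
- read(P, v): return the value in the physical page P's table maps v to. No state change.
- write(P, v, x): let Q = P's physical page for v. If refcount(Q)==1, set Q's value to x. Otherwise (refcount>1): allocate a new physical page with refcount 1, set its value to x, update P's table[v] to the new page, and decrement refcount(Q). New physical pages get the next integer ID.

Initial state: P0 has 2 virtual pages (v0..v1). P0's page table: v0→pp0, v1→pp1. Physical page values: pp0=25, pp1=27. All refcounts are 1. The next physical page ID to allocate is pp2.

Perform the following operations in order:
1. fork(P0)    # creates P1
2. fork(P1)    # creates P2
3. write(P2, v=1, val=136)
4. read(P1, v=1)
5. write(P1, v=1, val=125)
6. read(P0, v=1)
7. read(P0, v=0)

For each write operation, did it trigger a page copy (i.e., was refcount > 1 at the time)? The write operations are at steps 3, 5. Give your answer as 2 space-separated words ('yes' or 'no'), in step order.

Op 1: fork(P0) -> P1. 2 ppages; refcounts: pp0:2 pp1:2
Op 2: fork(P1) -> P2. 2 ppages; refcounts: pp0:3 pp1:3
Op 3: write(P2, v1, 136). refcount(pp1)=3>1 -> COPY to pp2. 3 ppages; refcounts: pp0:3 pp1:2 pp2:1
Op 4: read(P1, v1) -> 27. No state change.
Op 5: write(P1, v1, 125). refcount(pp1)=2>1 -> COPY to pp3. 4 ppages; refcounts: pp0:3 pp1:1 pp2:1 pp3:1
Op 6: read(P0, v1) -> 27. No state change.
Op 7: read(P0, v0) -> 25. No state change.

yes yes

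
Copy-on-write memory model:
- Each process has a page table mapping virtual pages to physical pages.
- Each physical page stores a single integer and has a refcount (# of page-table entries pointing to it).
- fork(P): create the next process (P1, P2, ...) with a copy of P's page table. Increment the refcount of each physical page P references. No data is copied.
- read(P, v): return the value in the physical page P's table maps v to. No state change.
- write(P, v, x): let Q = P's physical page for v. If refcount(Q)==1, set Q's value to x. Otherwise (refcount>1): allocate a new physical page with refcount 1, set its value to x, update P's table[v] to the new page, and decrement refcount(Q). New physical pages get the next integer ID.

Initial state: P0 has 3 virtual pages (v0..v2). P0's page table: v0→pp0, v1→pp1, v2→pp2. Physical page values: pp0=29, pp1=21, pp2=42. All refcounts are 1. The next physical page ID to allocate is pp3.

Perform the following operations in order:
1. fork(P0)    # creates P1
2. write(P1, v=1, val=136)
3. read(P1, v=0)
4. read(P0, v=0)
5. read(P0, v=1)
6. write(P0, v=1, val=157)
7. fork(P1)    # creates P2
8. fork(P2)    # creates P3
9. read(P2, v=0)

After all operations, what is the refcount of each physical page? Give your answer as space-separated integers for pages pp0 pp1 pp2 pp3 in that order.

Op 1: fork(P0) -> P1. 3 ppages; refcounts: pp0:2 pp1:2 pp2:2
Op 2: write(P1, v1, 136). refcount(pp1)=2>1 -> COPY to pp3. 4 ppages; refcounts: pp0:2 pp1:1 pp2:2 pp3:1
Op 3: read(P1, v0) -> 29. No state change.
Op 4: read(P0, v0) -> 29. No state change.
Op 5: read(P0, v1) -> 21. No state change.
Op 6: write(P0, v1, 157). refcount(pp1)=1 -> write in place. 4 ppages; refcounts: pp0:2 pp1:1 pp2:2 pp3:1
Op 7: fork(P1) -> P2. 4 ppages; refcounts: pp0:3 pp1:1 pp2:3 pp3:2
Op 8: fork(P2) -> P3. 4 ppages; refcounts: pp0:4 pp1:1 pp2:4 pp3:3
Op 9: read(P2, v0) -> 29. No state change.

Answer: 4 1 4 3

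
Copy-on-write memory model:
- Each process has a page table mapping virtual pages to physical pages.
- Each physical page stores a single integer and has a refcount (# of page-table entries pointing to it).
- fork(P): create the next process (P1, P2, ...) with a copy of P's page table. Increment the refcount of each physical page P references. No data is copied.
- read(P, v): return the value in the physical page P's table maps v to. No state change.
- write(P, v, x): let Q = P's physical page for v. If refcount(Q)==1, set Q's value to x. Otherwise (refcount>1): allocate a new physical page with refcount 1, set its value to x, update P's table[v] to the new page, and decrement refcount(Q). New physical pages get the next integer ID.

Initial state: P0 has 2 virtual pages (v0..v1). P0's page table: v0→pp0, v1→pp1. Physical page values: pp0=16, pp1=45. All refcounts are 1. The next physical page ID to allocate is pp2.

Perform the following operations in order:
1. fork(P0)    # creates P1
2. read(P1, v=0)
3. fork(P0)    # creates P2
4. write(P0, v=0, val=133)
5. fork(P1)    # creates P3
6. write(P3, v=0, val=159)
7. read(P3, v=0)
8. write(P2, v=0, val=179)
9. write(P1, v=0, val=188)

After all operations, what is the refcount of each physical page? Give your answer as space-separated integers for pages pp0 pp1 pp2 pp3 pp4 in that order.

Op 1: fork(P0) -> P1. 2 ppages; refcounts: pp0:2 pp1:2
Op 2: read(P1, v0) -> 16. No state change.
Op 3: fork(P0) -> P2. 2 ppages; refcounts: pp0:3 pp1:3
Op 4: write(P0, v0, 133). refcount(pp0)=3>1 -> COPY to pp2. 3 ppages; refcounts: pp0:2 pp1:3 pp2:1
Op 5: fork(P1) -> P3. 3 ppages; refcounts: pp0:3 pp1:4 pp2:1
Op 6: write(P3, v0, 159). refcount(pp0)=3>1 -> COPY to pp3. 4 ppages; refcounts: pp0:2 pp1:4 pp2:1 pp3:1
Op 7: read(P3, v0) -> 159. No state change.
Op 8: write(P2, v0, 179). refcount(pp0)=2>1 -> COPY to pp4. 5 ppages; refcounts: pp0:1 pp1:4 pp2:1 pp3:1 pp4:1
Op 9: write(P1, v0, 188). refcount(pp0)=1 -> write in place. 5 ppages; refcounts: pp0:1 pp1:4 pp2:1 pp3:1 pp4:1

Answer: 1 4 1 1 1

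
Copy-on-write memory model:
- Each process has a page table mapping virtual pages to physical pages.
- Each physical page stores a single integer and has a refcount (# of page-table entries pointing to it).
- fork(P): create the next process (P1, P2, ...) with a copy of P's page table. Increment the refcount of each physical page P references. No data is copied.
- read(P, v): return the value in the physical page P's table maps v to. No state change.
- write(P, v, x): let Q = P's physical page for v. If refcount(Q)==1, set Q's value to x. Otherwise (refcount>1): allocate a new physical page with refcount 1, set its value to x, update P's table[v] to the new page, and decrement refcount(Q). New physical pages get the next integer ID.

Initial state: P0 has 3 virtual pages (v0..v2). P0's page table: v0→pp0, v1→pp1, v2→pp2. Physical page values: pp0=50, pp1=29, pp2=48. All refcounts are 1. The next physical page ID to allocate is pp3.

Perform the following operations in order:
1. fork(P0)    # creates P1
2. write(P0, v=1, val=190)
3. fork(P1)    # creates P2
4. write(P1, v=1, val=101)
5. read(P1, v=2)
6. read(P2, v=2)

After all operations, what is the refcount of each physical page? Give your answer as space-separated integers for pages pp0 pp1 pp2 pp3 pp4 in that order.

Answer: 3 1 3 1 1

Derivation:
Op 1: fork(P0) -> P1. 3 ppages; refcounts: pp0:2 pp1:2 pp2:2
Op 2: write(P0, v1, 190). refcount(pp1)=2>1 -> COPY to pp3. 4 ppages; refcounts: pp0:2 pp1:1 pp2:2 pp3:1
Op 3: fork(P1) -> P2. 4 ppages; refcounts: pp0:3 pp1:2 pp2:3 pp3:1
Op 4: write(P1, v1, 101). refcount(pp1)=2>1 -> COPY to pp4. 5 ppages; refcounts: pp0:3 pp1:1 pp2:3 pp3:1 pp4:1
Op 5: read(P1, v2) -> 48. No state change.
Op 6: read(P2, v2) -> 48. No state change.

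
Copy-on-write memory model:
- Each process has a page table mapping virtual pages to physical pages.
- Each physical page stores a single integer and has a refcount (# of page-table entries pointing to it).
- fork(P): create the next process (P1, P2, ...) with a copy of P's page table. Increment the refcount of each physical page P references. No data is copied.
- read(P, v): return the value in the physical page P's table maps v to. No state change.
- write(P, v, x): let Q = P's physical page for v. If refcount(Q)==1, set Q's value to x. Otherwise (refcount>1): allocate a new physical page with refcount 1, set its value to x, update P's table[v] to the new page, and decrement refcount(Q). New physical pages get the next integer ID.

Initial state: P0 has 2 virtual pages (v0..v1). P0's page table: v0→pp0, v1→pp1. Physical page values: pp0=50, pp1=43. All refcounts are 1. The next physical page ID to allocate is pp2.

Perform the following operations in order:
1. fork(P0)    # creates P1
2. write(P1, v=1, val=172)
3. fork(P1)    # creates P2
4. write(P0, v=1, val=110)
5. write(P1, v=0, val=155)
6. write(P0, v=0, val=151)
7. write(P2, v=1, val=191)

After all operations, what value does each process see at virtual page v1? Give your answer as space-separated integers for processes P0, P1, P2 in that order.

Op 1: fork(P0) -> P1. 2 ppages; refcounts: pp0:2 pp1:2
Op 2: write(P1, v1, 172). refcount(pp1)=2>1 -> COPY to pp2. 3 ppages; refcounts: pp0:2 pp1:1 pp2:1
Op 3: fork(P1) -> P2. 3 ppages; refcounts: pp0:3 pp1:1 pp2:2
Op 4: write(P0, v1, 110). refcount(pp1)=1 -> write in place. 3 ppages; refcounts: pp0:3 pp1:1 pp2:2
Op 5: write(P1, v0, 155). refcount(pp0)=3>1 -> COPY to pp3. 4 ppages; refcounts: pp0:2 pp1:1 pp2:2 pp3:1
Op 6: write(P0, v0, 151). refcount(pp0)=2>1 -> COPY to pp4. 5 ppages; refcounts: pp0:1 pp1:1 pp2:2 pp3:1 pp4:1
Op 7: write(P2, v1, 191). refcount(pp2)=2>1 -> COPY to pp5. 6 ppages; refcounts: pp0:1 pp1:1 pp2:1 pp3:1 pp4:1 pp5:1
P0: v1 -> pp1 = 110
P1: v1 -> pp2 = 172
P2: v1 -> pp5 = 191

Answer: 110 172 191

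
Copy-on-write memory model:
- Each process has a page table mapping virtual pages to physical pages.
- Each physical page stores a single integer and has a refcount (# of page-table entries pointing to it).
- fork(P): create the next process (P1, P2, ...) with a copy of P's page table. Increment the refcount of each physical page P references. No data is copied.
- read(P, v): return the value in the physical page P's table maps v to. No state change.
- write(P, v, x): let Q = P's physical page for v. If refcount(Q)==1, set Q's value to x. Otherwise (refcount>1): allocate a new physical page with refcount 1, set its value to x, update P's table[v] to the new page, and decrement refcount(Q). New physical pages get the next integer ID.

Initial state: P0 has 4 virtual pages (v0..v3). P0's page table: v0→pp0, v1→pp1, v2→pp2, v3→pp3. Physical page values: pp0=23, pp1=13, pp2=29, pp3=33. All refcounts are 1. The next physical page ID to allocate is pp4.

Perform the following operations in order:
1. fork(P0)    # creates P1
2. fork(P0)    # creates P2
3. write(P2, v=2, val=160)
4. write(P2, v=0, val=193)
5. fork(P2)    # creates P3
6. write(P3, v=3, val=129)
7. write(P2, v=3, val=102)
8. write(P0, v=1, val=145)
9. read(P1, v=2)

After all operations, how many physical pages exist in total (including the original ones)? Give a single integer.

Answer: 9

Derivation:
Op 1: fork(P0) -> P1. 4 ppages; refcounts: pp0:2 pp1:2 pp2:2 pp3:2
Op 2: fork(P0) -> P2. 4 ppages; refcounts: pp0:3 pp1:3 pp2:3 pp3:3
Op 3: write(P2, v2, 160). refcount(pp2)=3>1 -> COPY to pp4. 5 ppages; refcounts: pp0:3 pp1:3 pp2:2 pp3:3 pp4:1
Op 4: write(P2, v0, 193). refcount(pp0)=3>1 -> COPY to pp5. 6 ppages; refcounts: pp0:2 pp1:3 pp2:2 pp3:3 pp4:1 pp5:1
Op 5: fork(P2) -> P3. 6 ppages; refcounts: pp0:2 pp1:4 pp2:2 pp3:4 pp4:2 pp5:2
Op 6: write(P3, v3, 129). refcount(pp3)=4>1 -> COPY to pp6. 7 ppages; refcounts: pp0:2 pp1:4 pp2:2 pp3:3 pp4:2 pp5:2 pp6:1
Op 7: write(P2, v3, 102). refcount(pp3)=3>1 -> COPY to pp7. 8 ppages; refcounts: pp0:2 pp1:4 pp2:2 pp3:2 pp4:2 pp5:2 pp6:1 pp7:1
Op 8: write(P0, v1, 145). refcount(pp1)=4>1 -> COPY to pp8. 9 ppages; refcounts: pp0:2 pp1:3 pp2:2 pp3:2 pp4:2 pp5:2 pp6:1 pp7:1 pp8:1
Op 9: read(P1, v2) -> 29. No state change.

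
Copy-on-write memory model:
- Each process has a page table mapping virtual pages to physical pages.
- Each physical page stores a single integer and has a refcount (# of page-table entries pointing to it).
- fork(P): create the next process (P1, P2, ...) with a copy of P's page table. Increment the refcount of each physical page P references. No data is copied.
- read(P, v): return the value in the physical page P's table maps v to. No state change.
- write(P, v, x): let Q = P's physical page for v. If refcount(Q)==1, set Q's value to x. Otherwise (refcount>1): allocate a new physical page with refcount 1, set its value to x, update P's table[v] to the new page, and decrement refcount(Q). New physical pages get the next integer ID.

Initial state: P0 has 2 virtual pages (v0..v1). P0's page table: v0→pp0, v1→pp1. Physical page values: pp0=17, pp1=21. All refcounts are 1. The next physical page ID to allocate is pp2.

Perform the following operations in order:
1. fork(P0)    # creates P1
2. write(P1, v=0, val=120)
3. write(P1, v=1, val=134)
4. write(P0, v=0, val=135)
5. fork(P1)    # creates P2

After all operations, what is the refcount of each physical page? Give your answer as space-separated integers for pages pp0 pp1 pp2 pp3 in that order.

Answer: 1 1 2 2

Derivation:
Op 1: fork(P0) -> P1. 2 ppages; refcounts: pp0:2 pp1:2
Op 2: write(P1, v0, 120). refcount(pp0)=2>1 -> COPY to pp2. 3 ppages; refcounts: pp0:1 pp1:2 pp2:1
Op 3: write(P1, v1, 134). refcount(pp1)=2>1 -> COPY to pp3. 4 ppages; refcounts: pp0:1 pp1:1 pp2:1 pp3:1
Op 4: write(P0, v0, 135). refcount(pp0)=1 -> write in place. 4 ppages; refcounts: pp0:1 pp1:1 pp2:1 pp3:1
Op 5: fork(P1) -> P2. 4 ppages; refcounts: pp0:1 pp1:1 pp2:2 pp3:2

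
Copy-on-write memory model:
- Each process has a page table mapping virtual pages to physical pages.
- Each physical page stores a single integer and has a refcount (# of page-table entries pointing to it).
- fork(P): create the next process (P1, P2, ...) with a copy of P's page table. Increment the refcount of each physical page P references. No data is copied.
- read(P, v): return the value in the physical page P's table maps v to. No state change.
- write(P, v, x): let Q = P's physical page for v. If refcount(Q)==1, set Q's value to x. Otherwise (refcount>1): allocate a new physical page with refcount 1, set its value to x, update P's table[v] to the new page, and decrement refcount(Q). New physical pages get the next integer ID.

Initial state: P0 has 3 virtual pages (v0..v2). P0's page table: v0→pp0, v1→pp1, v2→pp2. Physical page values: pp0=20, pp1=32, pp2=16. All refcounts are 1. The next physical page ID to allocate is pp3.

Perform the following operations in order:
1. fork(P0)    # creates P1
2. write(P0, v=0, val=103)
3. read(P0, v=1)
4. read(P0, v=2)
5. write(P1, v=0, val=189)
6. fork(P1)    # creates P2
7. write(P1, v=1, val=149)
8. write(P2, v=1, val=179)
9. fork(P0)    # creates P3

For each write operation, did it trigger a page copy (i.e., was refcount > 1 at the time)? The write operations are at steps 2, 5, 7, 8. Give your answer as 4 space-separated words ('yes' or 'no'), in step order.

Op 1: fork(P0) -> P1. 3 ppages; refcounts: pp0:2 pp1:2 pp2:2
Op 2: write(P0, v0, 103). refcount(pp0)=2>1 -> COPY to pp3. 4 ppages; refcounts: pp0:1 pp1:2 pp2:2 pp3:1
Op 3: read(P0, v1) -> 32. No state change.
Op 4: read(P0, v2) -> 16. No state change.
Op 5: write(P1, v0, 189). refcount(pp0)=1 -> write in place. 4 ppages; refcounts: pp0:1 pp1:2 pp2:2 pp3:1
Op 6: fork(P1) -> P2. 4 ppages; refcounts: pp0:2 pp1:3 pp2:3 pp3:1
Op 7: write(P1, v1, 149). refcount(pp1)=3>1 -> COPY to pp4. 5 ppages; refcounts: pp0:2 pp1:2 pp2:3 pp3:1 pp4:1
Op 8: write(P2, v1, 179). refcount(pp1)=2>1 -> COPY to pp5. 6 ppages; refcounts: pp0:2 pp1:1 pp2:3 pp3:1 pp4:1 pp5:1
Op 9: fork(P0) -> P3. 6 ppages; refcounts: pp0:2 pp1:2 pp2:4 pp3:2 pp4:1 pp5:1

yes no yes yes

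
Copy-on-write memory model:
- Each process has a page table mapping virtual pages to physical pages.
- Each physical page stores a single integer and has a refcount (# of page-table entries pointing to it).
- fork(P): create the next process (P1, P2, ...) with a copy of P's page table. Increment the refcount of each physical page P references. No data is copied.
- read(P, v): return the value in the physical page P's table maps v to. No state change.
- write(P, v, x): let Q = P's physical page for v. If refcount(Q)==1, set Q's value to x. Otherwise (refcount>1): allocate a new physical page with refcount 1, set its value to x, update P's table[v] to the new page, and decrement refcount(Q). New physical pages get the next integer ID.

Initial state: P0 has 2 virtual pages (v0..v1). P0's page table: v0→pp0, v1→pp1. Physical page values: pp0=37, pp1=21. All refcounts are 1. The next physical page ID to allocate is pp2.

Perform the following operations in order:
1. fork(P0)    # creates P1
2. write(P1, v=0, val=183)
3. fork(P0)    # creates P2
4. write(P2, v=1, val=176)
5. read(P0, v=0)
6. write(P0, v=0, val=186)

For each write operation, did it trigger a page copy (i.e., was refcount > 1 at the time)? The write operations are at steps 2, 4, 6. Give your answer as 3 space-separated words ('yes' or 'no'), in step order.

Op 1: fork(P0) -> P1. 2 ppages; refcounts: pp0:2 pp1:2
Op 2: write(P1, v0, 183). refcount(pp0)=2>1 -> COPY to pp2. 3 ppages; refcounts: pp0:1 pp1:2 pp2:1
Op 3: fork(P0) -> P2. 3 ppages; refcounts: pp0:2 pp1:3 pp2:1
Op 4: write(P2, v1, 176). refcount(pp1)=3>1 -> COPY to pp3. 4 ppages; refcounts: pp0:2 pp1:2 pp2:1 pp3:1
Op 5: read(P0, v0) -> 37. No state change.
Op 6: write(P0, v0, 186). refcount(pp0)=2>1 -> COPY to pp4. 5 ppages; refcounts: pp0:1 pp1:2 pp2:1 pp3:1 pp4:1

yes yes yes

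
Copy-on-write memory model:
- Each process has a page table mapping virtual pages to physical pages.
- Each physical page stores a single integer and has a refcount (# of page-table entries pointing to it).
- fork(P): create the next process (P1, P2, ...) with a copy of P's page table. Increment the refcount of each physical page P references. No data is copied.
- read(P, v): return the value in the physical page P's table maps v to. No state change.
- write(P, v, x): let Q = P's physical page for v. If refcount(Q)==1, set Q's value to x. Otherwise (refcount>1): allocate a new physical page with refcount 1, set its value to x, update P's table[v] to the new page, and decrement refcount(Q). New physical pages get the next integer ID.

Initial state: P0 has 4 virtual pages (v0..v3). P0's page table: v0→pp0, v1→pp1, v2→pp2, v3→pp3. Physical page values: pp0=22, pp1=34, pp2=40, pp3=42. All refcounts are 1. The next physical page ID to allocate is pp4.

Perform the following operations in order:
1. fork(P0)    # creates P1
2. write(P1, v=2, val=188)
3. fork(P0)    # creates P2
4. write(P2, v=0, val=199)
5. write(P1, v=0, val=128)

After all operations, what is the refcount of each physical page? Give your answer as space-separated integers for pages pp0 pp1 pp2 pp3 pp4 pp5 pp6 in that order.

Op 1: fork(P0) -> P1. 4 ppages; refcounts: pp0:2 pp1:2 pp2:2 pp3:2
Op 2: write(P1, v2, 188). refcount(pp2)=2>1 -> COPY to pp4. 5 ppages; refcounts: pp0:2 pp1:2 pp2:1 pp3:2 pp4:1
Op 3: fork(P0) -> P2. 5 ppages; refcounts: pp0:3 pp1:3 pp2:2 pp3:3 pp4:1
Op 4: write(P2, v0, 199). refcount(pp0)=3>1 -> COPY to pp5. 6 ppages; refcounts: pp0:2 pp1:3 pp2:2 pp3:3 pp4:1 pp5:1
Op 5: write(P1, v0, 128). refcount(pp0)=2>1 -> COPY to pp6. 7 ppages; refcounts: pp0:1 pp1:3 pp2:2 pp3:3 pp4:1 pp5:1 pp6:1

Answer: 1 3 2 3 1 1 1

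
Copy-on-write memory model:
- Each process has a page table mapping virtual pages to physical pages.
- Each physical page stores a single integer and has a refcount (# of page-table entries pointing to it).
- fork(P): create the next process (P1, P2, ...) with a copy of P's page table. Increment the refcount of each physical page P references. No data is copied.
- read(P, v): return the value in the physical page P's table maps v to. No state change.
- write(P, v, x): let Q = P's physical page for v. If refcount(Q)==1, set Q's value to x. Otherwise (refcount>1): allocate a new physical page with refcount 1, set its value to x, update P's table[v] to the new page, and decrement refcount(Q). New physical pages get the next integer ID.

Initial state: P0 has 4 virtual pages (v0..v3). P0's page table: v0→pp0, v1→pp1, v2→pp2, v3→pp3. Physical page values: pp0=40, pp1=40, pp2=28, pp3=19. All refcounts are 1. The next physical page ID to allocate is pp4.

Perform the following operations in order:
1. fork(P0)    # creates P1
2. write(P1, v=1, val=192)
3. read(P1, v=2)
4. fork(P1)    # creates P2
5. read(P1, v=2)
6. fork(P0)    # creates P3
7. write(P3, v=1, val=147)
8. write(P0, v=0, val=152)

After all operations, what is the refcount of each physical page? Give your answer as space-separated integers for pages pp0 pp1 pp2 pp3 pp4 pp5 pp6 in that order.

Op 1: fork(P0) -> P1. 4 ppages; refcounts: pp0:2 pp1:2 pp2:2 pp3:2
Op 2: write(P1, v1, 192). refcount(pp1)=2>1 -> COPY to pp4. 5 ppages; refcounts: pp0:2 pp1:1 pp2:2 pp3:2 pp4:1
Op 3: read(P1, v2) -> 28. No state change.
Op 4: fork(P1) -> P2. 5 ppages; refcounts: pp0:3 pp1:1 pp2:3 pp3:3 pp4:2
Op 5: read(P1, v2) -> 28. No state change.
Op 6: fork(P0) -> P3. 5 ppages; refcounts: pp0:4 pp1:2 pp2:4 pp3:4 pp4:2
Op 7: write(P3, v1, 147). refcount(pp1)=2>1 -> COPY to pp5. 6 ppages; refcounts: pp0:4 pp1:1 pp2:4 pp3:4 pp4:2 pp5:1
Op 8: write(P0, v0, 152). refcount(pp0)=4>1 -> COPY to pp6. 7 ppages; refcounts: pp0:3 pp1:1 pp2:4 pp3:4 pp4:2 pp5:1 pp6:1

Answer: 3 1 4 4 2 1 1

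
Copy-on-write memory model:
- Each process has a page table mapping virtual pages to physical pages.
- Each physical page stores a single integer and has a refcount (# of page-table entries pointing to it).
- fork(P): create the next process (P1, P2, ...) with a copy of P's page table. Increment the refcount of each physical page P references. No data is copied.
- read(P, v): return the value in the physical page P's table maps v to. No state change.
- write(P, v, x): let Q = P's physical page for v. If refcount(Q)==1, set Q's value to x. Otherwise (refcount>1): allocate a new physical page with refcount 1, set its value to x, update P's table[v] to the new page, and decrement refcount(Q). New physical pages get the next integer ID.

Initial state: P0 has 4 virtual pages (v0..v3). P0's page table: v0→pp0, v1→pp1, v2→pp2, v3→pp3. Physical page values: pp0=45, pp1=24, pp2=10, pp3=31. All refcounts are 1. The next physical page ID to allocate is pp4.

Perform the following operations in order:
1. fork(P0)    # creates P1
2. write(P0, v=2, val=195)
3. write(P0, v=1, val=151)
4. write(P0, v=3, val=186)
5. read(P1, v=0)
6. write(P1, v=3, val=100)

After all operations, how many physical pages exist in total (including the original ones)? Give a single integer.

Op 1: fork(P0) -> P1. 4 ppages; refcounts: pp0:2 pp1:2 pp2:2 pp3:2
Op 2: write(P0, v2, 195). refcount(pp2)=2>1 -> COPY to pp4. 5 ppages; refcounts: pp0:2 pp1:2 pp2:1 pp3:2 pp4:1
Op 3: write(P0, v1, 151). refcount(pp1)=2>1 -> COPY to pp5. 6 ppages; refcounts: pp0:2 pp1:1 pp2:1 pp3:2 pp4:1 pp5:1
Op 4: write(P0, v3, 186). refcount(pp3)=2>1 -> COPY to pp6. 7 ppages; refcounts: pp0:2 pp1:1 pp2:1 pp3:1 pp4:1 pp5:1 pp6:1
Op 5: read(P1, v0) -> 45. No state change.
Op 6: write(P1, v3, 100). refcount(pp3)=1 -> write in place. 7 ppages; refcounts: pp0:2 pp1:1 pp2:1 pp3:1 pp4:1 pp5:1 pp6:1

Answer: 7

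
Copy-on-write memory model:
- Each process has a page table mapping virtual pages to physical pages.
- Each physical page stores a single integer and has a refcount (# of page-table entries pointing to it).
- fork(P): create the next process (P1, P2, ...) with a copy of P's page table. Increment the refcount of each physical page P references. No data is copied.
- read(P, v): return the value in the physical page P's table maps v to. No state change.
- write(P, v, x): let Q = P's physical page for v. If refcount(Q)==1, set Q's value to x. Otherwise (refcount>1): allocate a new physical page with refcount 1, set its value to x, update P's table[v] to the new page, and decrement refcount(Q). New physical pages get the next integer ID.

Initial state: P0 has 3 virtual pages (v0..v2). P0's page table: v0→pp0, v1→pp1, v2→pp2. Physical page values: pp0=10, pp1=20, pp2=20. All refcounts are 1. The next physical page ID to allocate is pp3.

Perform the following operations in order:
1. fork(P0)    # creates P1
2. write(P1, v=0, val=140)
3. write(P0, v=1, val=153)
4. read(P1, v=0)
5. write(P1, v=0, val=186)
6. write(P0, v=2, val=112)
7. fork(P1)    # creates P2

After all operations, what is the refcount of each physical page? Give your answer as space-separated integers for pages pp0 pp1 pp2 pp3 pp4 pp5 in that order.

Op 1: fork(P0) -> P1. 3 ppages; refcounts: pp0:2 pp1:2 pp2:2
Op 2: write(P1, v0, 140). refcount(pp0)=2>1 -> COPY to pp3. 4 ppages; refcounts: pp0:1 pp1:2 pp2:2 pp3:1
Op 3: write(P0, v1, 153). refcount(pp1)=2>1 -> COPY to pp4. 5 ppages; refcounts: pp0:1 pp1:1 pp2:2 pp3:1 pp4:1
Op 4: read(P1, v0) -> 140. No state change.
Op 5: write(P1, v0, 186). refcount(pp3)=1 -> write in place. 5 ppages; refcounts: pp0:1 pp1:1 pp2:2 pp3:1 pp4:1
Op 6: write(P0, v2, 112). refcount(pp2)=2>1 -> COPY to pp5. 6 ppages; refcounts: pp0:1 pp1:1 pp2:1 pp3:1 pp4:1 pp5:1
Op 7: fork(P1) -> P2. 6 ppages; refcounts: pp0:1 pp1:2 pp2:2 pp3:2 pp4:1 pp5:1

Answer: 1 2 2 2 1 1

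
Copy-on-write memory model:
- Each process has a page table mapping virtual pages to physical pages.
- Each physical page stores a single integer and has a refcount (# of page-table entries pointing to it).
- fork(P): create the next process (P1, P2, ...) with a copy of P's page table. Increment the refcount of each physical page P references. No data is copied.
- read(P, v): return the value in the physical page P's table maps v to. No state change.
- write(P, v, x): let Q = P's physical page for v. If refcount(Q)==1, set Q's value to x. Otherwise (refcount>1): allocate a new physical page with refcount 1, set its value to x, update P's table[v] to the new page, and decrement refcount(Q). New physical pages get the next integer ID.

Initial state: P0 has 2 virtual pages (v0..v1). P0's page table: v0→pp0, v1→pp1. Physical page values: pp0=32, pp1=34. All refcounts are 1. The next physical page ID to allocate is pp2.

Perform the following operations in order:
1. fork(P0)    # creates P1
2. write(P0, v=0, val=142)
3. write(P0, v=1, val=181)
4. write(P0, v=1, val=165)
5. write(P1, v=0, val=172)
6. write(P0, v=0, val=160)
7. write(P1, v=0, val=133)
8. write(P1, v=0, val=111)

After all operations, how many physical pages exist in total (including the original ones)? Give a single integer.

Answer: 4

Derivation:
Op 1: fork(P0) -> P1. 2 ppages; refcounts: pp0:2 pp1:2
Op 2: write(P0, v0, 142). refcount(pp0)=2>1 -> COPY to pp2. 3 ppages; refcounts: pp0:1 pp1:2 pp2:1
Op 3: write(P0, v1, 181). refcount(pp1)=2>1 -> COPY to pp3. 4 ppages; refcounts: pp0:1 pp1:1 pp2:1 pp3:1
Op 4: write(P0, v1, 165). refcount(pp3)=1 -> write in place. 4 ppages; refcounts: pp0:1 pp1:1 pp2:1 pp3:1
Op 5: write(P1, v0, 172). refcount(pp0)=1 -> write in place. 4 ppages; refcounts: pp0:1 pp1:1 pp2:1 pp3:1
Op 6: write(P0, v0, 160). refcount(pp2)=1 -> write in place. 4 ppages; refcounts: pp0:1 pp1:1 pp2:1 pp3:1
Op 7: write(P1, v0, 133). refcount(pp0)=1 -> write in place. 4 ppages; refcounts: pp0:1 pp1:1 pp2:1 pp3:1
Op 8: write(P1, v0, 111). refcount(pp0)=1 -> write in place. 4 ppages; refcounts: pp0:1 pp1:1 pp2:1 pp3:1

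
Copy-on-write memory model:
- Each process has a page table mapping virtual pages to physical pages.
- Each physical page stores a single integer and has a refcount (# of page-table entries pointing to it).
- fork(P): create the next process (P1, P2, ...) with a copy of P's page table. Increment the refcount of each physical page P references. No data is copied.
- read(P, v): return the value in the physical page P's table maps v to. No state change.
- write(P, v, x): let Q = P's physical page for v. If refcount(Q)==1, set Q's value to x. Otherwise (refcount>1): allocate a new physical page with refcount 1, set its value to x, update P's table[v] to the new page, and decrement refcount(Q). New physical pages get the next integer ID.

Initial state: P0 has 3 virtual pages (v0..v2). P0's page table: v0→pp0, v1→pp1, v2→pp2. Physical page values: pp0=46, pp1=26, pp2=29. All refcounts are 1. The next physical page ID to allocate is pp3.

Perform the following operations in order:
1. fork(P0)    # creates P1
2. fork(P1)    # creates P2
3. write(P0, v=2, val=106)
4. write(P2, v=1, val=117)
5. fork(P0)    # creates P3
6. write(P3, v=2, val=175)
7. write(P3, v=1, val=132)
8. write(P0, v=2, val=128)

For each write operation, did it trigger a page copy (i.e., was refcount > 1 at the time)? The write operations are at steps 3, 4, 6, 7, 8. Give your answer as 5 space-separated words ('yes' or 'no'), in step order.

Op 1: fork(P0) -> P1. 3 ppages; refcounts: pp0:2 pp1:2 pp2:2
Op 2: fork(P1) -> P2. 3 ppages; refcounts: pp0:3 pp1:3 pp2:3
Op 3: write(P0, v2, 106). refcount(pp2)=3>1 -> COPY to pp3. 4 ppages; refcounts: pp0:3 pp1:3 pp2:2 pp3:1
Op 4: write(P2, v1, 117). refcount(pp1)=3>1 -> COPY to pp4. 5 ppages; refcounts: pp0:3 pp1:2 pp2:2 pp3:1 pp4:1
Op 5: fork(P0) -> P3. 5 ppages; refcounts: pp0:4 pp1:3 pp2:2 pp3:2 pp4:1
Op 6: write(P3, v2, 175). refcount(pp3)=2>1 -> COPY to pp5. 6 ppages; refcounts: pp0:4 pp1:3 pp2:2 pp3:1 pp4:1 pp5:1
Op 7: write(P3, v1, 132). refcount(pp1)=3>1 -> COPY to pp6. 7 ppages; refcounts: pp0:4 pp1:2 pp2:2 pp3:1 pp4:1 pp5:1 pp6:1
Op 8: write(P0, v2, 128). refcount(pp3)=1 -> write in place. 7 ppages; refcounts: pp0:4 pp1:2 pp2:2 pp3:1 pp4:1 pp5:1 pp6:1

yes yes yes yes no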